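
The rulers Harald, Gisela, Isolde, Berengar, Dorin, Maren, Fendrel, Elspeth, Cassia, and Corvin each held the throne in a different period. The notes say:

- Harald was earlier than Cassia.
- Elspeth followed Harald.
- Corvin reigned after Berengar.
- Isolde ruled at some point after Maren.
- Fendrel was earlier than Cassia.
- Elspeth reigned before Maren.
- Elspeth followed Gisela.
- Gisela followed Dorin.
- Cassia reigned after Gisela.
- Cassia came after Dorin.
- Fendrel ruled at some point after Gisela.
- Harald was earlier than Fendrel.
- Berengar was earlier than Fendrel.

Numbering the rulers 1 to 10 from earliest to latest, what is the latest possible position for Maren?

Maren must come before Isolde — 1 ruler forced after them.
Everything else can be placed before Maren in some valid order, so Maren can sit as late as position 10 − 1 = 9.

9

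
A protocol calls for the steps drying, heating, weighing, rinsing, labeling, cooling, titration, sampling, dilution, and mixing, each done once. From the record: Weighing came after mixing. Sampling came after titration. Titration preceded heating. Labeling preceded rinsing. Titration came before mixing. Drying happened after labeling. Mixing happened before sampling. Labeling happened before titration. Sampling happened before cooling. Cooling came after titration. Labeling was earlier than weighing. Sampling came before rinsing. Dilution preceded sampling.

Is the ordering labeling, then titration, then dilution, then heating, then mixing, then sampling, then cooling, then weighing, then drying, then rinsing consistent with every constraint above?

yes

Check each stated constraint against the proposed order — e.g. labeling is ahead of drying; labeling is ahead of rinsing. Every pair is in the required order; nothing is violated.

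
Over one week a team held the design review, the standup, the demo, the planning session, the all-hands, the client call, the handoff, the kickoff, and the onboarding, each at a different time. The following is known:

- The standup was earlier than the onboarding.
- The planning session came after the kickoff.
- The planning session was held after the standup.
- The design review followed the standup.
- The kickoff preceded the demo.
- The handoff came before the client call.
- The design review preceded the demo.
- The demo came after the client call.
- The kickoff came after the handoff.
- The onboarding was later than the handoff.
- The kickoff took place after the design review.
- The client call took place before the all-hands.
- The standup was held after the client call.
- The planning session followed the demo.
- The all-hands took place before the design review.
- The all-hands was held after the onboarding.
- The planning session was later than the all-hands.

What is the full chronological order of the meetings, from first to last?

the handoff, the client call, the standup, the onboarding, the all-hands, the design review, the kickoff, the demo, the planning session

The constraints fix every adjacent pair, so only one ordering works:
the handoff → the client call → the standup → the onboarding → the all-hands → the design review → the kickoff → the demo → the planning session.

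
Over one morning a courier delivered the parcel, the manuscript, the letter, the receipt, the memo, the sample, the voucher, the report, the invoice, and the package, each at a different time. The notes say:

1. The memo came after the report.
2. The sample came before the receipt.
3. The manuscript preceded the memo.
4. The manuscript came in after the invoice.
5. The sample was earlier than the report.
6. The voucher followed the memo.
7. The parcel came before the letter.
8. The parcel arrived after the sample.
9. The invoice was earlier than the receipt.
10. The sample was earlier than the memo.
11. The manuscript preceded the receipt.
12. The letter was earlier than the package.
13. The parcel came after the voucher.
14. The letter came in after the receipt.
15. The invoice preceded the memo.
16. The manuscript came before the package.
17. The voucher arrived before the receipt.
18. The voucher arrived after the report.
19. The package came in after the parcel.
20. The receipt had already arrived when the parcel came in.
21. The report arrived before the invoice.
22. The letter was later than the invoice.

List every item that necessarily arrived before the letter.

the invoice, the manuscript, the memo, the parcel, the receipt, the report, the sample, the voucher

Directly stated before the letter: the invoice, the parcel, and the receipt.
The manuscript reaches the letter via the manuscript → the receipt → the letter.
The memo reaches the letter via the memo → the voucher → the parcel → the letter.
The report reaches the letter via the report → the invoice → the letter.
Likewise the sample and the voucher each reach the letter by chaining the stated constraints.
No chain forces the package ahead of the letter.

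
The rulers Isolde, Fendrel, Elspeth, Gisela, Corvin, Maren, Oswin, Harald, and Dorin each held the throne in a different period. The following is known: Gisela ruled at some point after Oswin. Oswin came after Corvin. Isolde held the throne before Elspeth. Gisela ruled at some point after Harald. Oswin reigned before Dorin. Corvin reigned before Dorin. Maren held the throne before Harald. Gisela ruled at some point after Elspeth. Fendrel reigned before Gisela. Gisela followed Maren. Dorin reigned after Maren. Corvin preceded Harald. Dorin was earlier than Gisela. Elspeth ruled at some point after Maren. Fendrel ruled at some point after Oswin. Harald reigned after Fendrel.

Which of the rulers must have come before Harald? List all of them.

Corvin, Fendrel, Maren, Oswin

Directly stated before Harald: Corvin, Fendrel, and Maren.
Oswin reaches Harald via Oswin → Fendrel → Harald.
No chain forces Elspeth (or any of the others) ahead of Harald.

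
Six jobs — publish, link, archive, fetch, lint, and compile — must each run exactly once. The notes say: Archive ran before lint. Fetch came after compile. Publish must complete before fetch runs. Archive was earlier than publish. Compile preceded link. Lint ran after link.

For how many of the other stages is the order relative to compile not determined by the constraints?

2

Forced after compile: fetch, link, and lint.
That leaves archive and publish with no forced order relative to compile — 2.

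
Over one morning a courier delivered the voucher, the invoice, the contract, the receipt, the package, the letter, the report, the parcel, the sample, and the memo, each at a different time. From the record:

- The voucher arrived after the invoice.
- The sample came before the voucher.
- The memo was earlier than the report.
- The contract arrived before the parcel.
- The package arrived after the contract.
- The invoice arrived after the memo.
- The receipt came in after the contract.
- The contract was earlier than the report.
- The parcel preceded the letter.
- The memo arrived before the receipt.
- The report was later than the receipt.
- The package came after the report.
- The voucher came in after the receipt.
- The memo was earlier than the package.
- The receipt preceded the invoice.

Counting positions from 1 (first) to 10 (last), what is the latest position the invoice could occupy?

9

The invoice must come before the voucher — 1 item forced after it.
Everything else can be placed before the invoice in some valid order, so the invoice can sit as late as position 10 − 1 = 9.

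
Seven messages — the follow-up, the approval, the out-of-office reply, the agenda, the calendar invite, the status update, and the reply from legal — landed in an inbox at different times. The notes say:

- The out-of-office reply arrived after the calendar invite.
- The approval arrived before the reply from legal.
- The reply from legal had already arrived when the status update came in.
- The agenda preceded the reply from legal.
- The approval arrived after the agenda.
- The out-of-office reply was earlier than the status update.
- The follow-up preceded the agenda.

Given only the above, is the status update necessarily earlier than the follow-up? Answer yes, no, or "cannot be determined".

Tracing the constraints gives the follow-up → the agenda → the reply from legal → the status update, so the follow-up must come before the status update.
That means the status update cannot be before the follow-up.

no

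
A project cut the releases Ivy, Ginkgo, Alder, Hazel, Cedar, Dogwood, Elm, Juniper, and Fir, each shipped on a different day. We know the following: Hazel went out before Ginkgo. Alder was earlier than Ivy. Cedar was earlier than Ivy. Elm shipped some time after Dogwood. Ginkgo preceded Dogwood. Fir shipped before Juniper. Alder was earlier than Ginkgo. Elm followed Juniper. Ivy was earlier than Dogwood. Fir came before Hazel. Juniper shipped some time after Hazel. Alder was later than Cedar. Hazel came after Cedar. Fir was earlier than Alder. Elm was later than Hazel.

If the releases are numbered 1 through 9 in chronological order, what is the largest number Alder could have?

5

Alder must come before Dogwood, Elm, Ginkgo, and Ivy — 4 releases forced after it.
Everything else can be placed before Alder in some valid order, so Alder can sit as late as position 9 − 4 = 5.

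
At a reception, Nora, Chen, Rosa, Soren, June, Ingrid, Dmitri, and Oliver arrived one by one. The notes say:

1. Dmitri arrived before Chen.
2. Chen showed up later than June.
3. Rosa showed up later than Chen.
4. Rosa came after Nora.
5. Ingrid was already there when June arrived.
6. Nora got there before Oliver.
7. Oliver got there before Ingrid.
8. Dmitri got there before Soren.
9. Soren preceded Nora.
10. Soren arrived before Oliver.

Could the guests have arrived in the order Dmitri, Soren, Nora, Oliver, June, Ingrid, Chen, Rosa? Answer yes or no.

The constraints require Ingrid before June, but in the proposed sequence June appears ahead of Ingrid. That one violation is enough.

no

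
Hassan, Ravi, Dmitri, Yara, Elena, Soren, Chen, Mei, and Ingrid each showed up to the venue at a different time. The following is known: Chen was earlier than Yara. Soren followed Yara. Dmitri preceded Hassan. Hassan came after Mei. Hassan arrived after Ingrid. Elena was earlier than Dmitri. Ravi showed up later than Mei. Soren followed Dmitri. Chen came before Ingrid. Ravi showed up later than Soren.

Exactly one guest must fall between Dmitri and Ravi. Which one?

Tracing the constraints gives Dmitri → Soren → Ravi, so Soren sits after Dmitri and before Ravi.
No other guest is forced both after Dmitri and before Ravi.

Soren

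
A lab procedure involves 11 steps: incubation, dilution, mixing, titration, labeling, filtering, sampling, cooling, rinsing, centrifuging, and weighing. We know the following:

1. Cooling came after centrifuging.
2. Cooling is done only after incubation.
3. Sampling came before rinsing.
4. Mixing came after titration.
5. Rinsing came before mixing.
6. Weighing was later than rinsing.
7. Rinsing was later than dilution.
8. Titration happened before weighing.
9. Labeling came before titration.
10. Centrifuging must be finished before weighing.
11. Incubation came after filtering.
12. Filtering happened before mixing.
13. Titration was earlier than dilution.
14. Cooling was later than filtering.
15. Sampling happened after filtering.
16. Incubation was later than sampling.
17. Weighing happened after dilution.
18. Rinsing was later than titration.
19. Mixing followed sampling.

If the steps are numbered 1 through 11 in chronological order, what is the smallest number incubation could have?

3

Filtering and sampling must both come before incubation — 2 forced predecessors.
Nothing else is forced ahead of incubation, so its earliest slot is position 2 + 1 = 3.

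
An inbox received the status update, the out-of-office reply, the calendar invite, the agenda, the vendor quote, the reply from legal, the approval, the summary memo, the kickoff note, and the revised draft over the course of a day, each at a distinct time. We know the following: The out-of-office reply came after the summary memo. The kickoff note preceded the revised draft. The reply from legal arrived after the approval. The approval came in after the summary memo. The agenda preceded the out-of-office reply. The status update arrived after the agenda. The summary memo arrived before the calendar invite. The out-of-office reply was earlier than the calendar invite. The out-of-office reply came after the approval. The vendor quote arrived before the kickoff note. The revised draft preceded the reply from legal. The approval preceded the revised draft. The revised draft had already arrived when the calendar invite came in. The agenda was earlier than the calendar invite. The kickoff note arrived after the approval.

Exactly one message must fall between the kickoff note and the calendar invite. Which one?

the revised draft

Tracing the constraints gives the kickoff note → the revised draft → the calendar invite, so the revised draft sits after the kickoff note and before the calendar invite.
No other message is forced both after the kickoff note and before the calendar invite.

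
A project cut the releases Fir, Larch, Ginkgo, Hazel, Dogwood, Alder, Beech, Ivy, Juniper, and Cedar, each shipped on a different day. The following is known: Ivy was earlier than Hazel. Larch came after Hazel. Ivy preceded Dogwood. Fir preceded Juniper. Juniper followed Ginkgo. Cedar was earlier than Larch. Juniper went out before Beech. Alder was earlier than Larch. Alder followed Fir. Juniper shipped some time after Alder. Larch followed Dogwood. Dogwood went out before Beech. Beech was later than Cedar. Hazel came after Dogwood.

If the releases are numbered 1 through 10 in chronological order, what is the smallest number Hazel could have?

3

Dogwood and Ivy must both come before Hazel — 2 forced predecessors.
Nothing else is forced ahead of Hazel, so its earliest slot is position 2 + 1 = 3.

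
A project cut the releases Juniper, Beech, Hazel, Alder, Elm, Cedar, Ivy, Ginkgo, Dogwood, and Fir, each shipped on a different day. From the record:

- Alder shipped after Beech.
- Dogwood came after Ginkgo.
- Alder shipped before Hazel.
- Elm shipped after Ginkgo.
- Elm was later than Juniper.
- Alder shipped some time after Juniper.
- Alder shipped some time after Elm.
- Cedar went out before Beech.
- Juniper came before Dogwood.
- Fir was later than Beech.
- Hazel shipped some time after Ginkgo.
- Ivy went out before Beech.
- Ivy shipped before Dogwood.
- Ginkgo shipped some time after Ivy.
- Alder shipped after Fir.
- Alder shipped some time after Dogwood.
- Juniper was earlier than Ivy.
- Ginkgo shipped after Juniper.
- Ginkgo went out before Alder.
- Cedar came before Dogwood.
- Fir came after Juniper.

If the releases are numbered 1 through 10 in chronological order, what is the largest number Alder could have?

9

Alder must come before Hazel — 1 release forced after it.
Everything else can be placed before Alder in some valid order, so Alder can sit as late as position 10 − 1 = 9.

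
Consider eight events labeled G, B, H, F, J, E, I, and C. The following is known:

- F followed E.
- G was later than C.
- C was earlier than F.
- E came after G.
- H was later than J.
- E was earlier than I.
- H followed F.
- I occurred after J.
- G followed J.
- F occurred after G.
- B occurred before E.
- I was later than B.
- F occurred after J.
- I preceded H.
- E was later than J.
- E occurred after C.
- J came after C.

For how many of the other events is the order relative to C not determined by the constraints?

Forced after C: E, F, G, H, I, and J.
That leaves B with no forced order relative to C — 1.

1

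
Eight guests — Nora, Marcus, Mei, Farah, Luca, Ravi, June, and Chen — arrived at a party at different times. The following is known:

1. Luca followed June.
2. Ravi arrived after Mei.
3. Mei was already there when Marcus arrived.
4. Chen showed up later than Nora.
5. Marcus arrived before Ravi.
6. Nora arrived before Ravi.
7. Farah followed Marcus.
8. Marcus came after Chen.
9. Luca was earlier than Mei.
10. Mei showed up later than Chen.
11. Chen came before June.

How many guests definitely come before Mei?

Directly stated before Mei: Chen and Luca.
June reaches Mei via June → Luca → Mei.
Nora reaches Mei via Nora → Chen → Mei.
That's Chen, June, Luca, and Nora — 4 in all.

4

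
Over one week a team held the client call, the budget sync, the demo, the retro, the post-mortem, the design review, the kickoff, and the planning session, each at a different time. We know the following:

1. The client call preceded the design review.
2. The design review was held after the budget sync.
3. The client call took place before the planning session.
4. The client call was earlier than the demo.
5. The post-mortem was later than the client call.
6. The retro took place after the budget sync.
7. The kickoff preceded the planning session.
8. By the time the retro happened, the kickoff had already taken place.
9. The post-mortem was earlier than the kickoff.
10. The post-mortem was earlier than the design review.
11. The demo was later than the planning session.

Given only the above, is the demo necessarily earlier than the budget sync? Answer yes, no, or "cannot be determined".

cannot be determined

No chain of stated constraints runs from the demo to the budget sync, and none runs from the budget sync to the demo either.
So the relative order of the demo and the budget sync is not fixed by the given facts.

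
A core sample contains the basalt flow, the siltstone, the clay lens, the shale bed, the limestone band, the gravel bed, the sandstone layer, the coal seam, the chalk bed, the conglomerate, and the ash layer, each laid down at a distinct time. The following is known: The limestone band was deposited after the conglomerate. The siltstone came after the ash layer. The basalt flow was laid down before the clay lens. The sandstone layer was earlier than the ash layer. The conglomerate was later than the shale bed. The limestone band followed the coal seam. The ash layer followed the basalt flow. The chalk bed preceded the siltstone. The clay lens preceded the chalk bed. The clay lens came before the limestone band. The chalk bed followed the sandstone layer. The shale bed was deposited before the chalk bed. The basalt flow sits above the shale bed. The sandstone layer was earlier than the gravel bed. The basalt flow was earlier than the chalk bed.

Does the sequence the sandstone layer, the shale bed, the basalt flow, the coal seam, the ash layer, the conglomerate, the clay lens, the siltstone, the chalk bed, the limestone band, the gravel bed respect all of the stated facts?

no

The constraints require the chalk bed before the siltstone, but in the proposed sequence the siltstone appears ahead of the chalk bed. That one violation is enough.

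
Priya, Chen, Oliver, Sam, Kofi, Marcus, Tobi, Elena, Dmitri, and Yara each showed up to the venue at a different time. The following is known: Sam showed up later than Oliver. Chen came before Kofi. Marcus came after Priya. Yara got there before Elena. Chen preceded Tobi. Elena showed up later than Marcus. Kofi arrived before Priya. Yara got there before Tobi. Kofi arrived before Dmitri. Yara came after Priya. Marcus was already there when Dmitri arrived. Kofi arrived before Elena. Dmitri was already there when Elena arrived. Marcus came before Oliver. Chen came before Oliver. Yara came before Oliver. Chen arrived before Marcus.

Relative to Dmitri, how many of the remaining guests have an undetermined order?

Forced before Dmitri: Chen, Kofi, Marcus, and Priya; forced after Dmitri: Elena.
That leaves Oliver, Sam, Tobi, and Yara with no forced order relative to Dmitri — 4.

4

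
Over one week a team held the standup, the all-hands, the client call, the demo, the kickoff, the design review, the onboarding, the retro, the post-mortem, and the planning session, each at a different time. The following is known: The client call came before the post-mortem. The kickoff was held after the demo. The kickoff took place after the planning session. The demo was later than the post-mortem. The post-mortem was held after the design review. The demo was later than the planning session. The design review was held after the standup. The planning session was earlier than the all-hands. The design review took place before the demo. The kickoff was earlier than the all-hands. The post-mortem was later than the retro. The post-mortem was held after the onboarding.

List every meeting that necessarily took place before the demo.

Directly stated before the demo: the design review, the planning session, and the post-mortem.
The client call reaches the demo via the client call → the post-mortem → the demo.
The onboarding reaches the demo via the onboarding → the post-mortem → the demo.
The retro reaches the demo via the retro → the post-mortem → the demo.
Likewise the standup reaches the demo by chaining the stated constraints.
No chain forces the kickoff (or any of the others) ahead of the demo.

the client call, the design review, the onboarding, the planning session, the post-mortem, the retro, the standup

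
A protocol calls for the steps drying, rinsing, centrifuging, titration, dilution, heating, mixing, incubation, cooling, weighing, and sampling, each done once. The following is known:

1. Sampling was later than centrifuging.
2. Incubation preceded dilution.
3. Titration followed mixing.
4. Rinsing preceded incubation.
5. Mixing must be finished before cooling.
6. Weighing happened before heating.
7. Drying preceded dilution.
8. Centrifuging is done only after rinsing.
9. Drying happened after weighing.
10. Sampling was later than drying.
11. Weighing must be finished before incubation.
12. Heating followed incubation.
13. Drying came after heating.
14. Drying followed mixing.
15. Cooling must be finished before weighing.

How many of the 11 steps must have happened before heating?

5

Directly stated before heating: incubation and weighing.
Cooling reaches heating via cooling → weighing → heating.
Mixing reaches heating via mixing → cooling → weighing → heating.
Rinsing reaches heating via rinsing → incubation → heating.
No chain forces dilution (or any of the others) ahead of heating.
That's cooling, incubation, mixing, rinsing, and weighing — 5 in all.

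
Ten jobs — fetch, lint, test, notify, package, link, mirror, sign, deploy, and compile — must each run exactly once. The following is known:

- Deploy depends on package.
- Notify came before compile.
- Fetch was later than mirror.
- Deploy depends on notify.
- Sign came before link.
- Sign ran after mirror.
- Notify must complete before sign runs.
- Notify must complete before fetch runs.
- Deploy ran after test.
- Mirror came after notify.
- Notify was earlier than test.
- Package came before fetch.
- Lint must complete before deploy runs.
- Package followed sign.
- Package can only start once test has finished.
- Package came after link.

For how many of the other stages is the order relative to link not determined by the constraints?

3

Forced before link: mirror, notify, and sign; forced after link: deploy, fetch, and package.
That leaves compile, lint, and test with no forced order relative to link — 3.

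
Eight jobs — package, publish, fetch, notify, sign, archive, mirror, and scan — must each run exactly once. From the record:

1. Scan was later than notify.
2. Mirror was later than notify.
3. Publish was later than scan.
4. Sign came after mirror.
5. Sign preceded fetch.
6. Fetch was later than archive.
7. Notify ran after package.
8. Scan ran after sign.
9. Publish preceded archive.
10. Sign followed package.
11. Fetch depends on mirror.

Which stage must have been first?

Package has a chain of constraints placing it before every other stage, so package must be first.

package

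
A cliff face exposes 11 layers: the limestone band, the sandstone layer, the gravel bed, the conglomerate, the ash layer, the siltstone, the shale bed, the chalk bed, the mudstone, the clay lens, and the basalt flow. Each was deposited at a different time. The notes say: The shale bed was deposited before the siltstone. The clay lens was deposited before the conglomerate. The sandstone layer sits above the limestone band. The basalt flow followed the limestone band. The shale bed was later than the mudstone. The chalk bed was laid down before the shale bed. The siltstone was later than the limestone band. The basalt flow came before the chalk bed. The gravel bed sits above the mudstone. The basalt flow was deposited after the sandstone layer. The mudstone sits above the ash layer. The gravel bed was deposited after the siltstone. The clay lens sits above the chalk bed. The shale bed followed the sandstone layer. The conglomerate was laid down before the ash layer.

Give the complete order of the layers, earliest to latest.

The constraints fix every adjacent pair, so only one ordering works:
the limestone band → the sandstone layer → the basalt flow → the chalk bed → the clay lens → the conglomerate → the ash layer → the mudstone → the shale bed → the siltstone → the gravel bed.

the limestone band, the sandstone layer, the basalt flow, the chalk bed, the clay lens, the conglomerate, the ash layer, the mudstone, the shale bed, the siltstone, the gravel bed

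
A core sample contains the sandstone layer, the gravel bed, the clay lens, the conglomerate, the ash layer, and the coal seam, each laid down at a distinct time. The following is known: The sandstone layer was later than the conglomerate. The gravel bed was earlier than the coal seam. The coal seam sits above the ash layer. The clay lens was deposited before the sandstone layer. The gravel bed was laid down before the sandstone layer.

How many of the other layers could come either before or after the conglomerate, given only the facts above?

Forced after the conglomerate: the sandstone layer.
That leaves the ash layer, the clay lens, the coal seam, and the gravel bed with no forced order relative to the conglomerate — 4.

4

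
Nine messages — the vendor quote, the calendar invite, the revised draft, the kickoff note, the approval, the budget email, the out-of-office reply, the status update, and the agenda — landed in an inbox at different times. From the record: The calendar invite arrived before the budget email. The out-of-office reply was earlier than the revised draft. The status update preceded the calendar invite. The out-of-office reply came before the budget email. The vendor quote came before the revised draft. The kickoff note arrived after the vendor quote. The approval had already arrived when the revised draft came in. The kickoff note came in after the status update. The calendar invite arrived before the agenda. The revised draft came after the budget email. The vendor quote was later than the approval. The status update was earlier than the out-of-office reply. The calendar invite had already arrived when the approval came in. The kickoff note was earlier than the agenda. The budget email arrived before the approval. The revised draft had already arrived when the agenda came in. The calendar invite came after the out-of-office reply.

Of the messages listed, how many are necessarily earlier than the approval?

4

Directly stated before the approval: the budget email and the calendar invite.
The out-of-office reply reaches the approval via the out-of-office reply → the calendar invite → the approval.
The status update reaches the approval via the status update → the calendar invite → the approval.
That's the budget email, the calendar invite, the out-of-office reply, and the status update — 4 in all.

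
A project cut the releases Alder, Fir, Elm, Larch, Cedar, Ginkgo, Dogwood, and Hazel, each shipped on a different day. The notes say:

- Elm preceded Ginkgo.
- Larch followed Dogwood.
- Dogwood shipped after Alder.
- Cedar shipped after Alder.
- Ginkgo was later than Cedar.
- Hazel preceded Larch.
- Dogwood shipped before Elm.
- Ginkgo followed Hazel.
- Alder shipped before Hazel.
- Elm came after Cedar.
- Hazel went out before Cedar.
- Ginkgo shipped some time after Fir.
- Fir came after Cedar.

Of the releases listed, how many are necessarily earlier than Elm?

Directly stated before Elm: Cedar and Dogwood.
Alder reaches Elm via Alder → Cedar → Elm.
Hazel reaches Elm via Hazel → Cedar → Elm.
That's Alder, Cedar, Dogwood, and Hazel — 4 in all.

4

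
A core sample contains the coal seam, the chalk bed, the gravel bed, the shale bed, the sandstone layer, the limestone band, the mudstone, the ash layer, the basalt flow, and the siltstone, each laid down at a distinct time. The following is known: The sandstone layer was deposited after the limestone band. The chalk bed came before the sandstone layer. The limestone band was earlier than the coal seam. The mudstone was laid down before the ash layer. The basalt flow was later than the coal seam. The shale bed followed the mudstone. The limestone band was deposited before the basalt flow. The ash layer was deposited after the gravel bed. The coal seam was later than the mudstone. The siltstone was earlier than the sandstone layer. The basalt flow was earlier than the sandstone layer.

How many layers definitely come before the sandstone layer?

6

Directly stated before the sandstone layer: the basalt flow, the chalk bed, the limestone band, and the siltstone.
The coal seam reaches the sandstone layer via the coal seam → the basalt flow → the sandstone layer.
The mudstone reaches the sandstone layer via the mudstone → the coal seam → the basalt flow → the sandstone layer.
That's the basalt flow, the chalk bed, the coal seam, the limestone band, the mudstone, and the siltstone — 6 in all.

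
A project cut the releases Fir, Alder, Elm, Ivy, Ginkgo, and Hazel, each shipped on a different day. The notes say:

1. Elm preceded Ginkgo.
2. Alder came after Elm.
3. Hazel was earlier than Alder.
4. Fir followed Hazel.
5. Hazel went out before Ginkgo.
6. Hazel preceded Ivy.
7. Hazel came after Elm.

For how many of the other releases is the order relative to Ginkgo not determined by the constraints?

Forced before Ginkgo: Elm and Hazel.
That leaves Alder, Fir, and Ivy with no forced order relative to Ginkgo — 3.

3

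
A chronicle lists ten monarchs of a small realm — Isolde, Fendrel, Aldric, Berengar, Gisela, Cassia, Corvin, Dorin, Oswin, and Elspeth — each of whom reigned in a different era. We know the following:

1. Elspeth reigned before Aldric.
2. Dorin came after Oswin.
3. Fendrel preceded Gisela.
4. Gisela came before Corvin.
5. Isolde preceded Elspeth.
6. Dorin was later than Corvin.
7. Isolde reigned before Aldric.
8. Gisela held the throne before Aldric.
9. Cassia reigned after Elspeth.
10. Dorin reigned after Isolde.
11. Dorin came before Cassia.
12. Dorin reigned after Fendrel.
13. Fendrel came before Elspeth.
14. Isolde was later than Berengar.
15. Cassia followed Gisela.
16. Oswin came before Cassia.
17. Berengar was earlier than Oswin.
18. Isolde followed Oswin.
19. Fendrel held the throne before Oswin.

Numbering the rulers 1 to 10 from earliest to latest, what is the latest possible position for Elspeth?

8

Elspeth must come before Aldric and Cassia — 2 rulers forced after them.
Everything else can be placed before Elspeth in some valid order, so Elspeth can sit as late as position 10 − 2 = 8.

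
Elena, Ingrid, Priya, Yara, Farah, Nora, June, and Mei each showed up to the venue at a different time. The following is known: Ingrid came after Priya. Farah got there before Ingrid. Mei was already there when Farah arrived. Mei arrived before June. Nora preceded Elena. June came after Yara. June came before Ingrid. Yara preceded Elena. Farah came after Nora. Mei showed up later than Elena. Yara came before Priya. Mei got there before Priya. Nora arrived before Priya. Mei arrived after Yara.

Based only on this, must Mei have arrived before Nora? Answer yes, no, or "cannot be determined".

Tracing the constraints gives Nora → Elena → Mei, so Nora must come before Mei.
That means Mei cannot be before Nora.

no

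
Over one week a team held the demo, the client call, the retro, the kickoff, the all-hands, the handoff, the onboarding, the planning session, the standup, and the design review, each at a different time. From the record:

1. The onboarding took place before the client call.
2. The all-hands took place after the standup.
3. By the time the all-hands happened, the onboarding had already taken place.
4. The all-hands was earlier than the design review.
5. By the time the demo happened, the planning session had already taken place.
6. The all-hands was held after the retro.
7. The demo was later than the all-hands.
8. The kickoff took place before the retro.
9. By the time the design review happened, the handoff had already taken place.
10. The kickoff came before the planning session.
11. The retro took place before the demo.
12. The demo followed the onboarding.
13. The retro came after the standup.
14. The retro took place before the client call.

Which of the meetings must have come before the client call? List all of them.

the kickoff, the onboarding, the retro, the standup

Directly stated before the client call: the onboarding and the retro.
The kickoff reaches the client call via the kickoff → the retro → the client call.
The standup reaches the client call via the standup → the retro → the client call.
No chain forces the planning session (or any of the others) ahead of the client call.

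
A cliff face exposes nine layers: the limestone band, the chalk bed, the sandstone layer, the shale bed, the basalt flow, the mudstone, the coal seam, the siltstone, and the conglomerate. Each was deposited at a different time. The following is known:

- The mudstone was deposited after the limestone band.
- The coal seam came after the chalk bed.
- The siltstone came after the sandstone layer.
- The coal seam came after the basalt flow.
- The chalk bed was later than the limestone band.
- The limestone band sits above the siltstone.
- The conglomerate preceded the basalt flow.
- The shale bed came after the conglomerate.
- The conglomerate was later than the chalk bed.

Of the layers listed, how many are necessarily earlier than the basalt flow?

5

Directly stated before the basalt flow: the conglomerate.
The chalk bed reaches the basalt flow via the chalk bed → the conglomerate → the basalt flow.
The limestone band reaches the basalt flow via the limestone band → the chalk bed → the conglomerate → the basalt flow.
The sandstone layer reaches the basalt flow via the sandstone layer → the siltstone → the limestone band → the chalk bed → the conglomerate → the basalt flow.
Likewise the siltstone reaches the basalt flow by chaining the stated constraints.
That's the chalk bed, the conglomerate, the limestone band, the sandstone layer, and the siltstone — 5 in all.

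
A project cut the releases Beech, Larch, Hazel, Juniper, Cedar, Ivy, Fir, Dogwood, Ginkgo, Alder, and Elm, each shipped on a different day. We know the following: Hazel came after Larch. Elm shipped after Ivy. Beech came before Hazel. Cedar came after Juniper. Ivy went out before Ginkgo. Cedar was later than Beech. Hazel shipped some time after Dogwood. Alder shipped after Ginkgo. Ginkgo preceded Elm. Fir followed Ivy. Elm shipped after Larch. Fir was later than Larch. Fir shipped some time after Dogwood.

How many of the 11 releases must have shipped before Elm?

Directly stated before Elm: Ginkgo, Ivy, and Larch.
That's Ginkgo, Ivy, and Larch — 3 in all.

3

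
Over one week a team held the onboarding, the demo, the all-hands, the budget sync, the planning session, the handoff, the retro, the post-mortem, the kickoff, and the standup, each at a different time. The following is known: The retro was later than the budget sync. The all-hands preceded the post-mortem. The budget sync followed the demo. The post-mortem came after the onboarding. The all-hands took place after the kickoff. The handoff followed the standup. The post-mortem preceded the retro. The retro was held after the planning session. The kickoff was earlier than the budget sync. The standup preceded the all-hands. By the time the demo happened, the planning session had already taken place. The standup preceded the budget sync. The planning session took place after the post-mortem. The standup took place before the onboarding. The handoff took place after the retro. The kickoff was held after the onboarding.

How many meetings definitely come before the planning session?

Directly stated before the planning session: the post-mortem.
The all-hands reaches the planning session via the all-hands → the post-mortem → the planning session.
The kickoff reaches the planning session via the kickoff → the all-hands → the post-mortem → the planning session.
The onboarding reaches the planning session via the onboarding → the post-mortem → the planning session.
Likewise the standup reaches the planning session by chaining the stated constraints.
That's the all-hands, the kickoff, the onboarding, the post-mortem, and the standup — 5 in all.

5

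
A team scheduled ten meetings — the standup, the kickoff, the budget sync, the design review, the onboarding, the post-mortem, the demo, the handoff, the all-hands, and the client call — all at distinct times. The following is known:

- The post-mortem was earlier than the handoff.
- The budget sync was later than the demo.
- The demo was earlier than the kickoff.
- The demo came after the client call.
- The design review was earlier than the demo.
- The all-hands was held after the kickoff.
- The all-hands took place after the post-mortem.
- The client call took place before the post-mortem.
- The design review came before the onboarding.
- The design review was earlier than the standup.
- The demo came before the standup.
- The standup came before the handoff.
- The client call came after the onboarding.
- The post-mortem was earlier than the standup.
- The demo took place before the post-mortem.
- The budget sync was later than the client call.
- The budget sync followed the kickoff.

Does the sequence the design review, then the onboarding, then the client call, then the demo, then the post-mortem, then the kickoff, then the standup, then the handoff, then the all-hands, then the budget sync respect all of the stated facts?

Check each stated constraint against the proposed order — e.g. the design review is ahead of the standup; the client call is ahead of the budget sync. Every pair is in the required order; nothing is violated.

yes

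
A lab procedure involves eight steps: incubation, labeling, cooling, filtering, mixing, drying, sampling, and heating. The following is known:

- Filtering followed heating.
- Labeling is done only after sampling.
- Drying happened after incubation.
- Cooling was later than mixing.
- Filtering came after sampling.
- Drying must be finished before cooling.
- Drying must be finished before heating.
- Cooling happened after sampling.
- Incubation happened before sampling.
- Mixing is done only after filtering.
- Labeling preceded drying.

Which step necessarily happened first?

Incubation has a chain of constraints placing it before every other step, so incubation must be first.

incubation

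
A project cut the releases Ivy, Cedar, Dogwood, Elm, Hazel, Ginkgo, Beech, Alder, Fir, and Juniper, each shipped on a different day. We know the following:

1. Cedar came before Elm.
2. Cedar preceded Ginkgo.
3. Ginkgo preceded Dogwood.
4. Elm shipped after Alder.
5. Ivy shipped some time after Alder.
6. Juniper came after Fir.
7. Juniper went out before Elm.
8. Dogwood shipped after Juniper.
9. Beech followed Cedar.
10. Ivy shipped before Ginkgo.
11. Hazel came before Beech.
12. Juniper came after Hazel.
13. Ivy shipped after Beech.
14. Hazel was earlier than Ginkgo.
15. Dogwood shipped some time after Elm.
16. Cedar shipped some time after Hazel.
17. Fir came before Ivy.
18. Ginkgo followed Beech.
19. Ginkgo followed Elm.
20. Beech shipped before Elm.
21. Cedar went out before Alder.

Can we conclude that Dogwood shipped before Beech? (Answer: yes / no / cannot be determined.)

Tracing the constraints gives Beech → Elm → Dogwood, so Beech must come before Dogwood.
That means Dogwood cannot be before Beech.

no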